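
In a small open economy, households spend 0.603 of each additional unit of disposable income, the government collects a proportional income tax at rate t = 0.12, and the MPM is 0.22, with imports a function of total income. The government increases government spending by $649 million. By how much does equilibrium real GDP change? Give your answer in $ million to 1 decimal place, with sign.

Government-spending multiplier = 1/(1 − c(1−t) + m) = 1/(1 − 0.603×0.88 + 0.22) = 1/0.68936 ≈ 1.451.
ΔY = k × ΔG = (+$649 million) / 0.68936 ≈ +$941.5 million.

+$941.5 million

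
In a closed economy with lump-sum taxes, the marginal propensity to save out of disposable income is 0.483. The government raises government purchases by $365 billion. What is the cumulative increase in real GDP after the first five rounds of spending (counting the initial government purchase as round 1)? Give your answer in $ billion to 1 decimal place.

MPC = 1 − MPS = 1 − 0.483 = 0.517.
Round 1 adds ΔG = $365 billion; each later round is MPC = 0.517 times the previous.
After 5 rounds: 365 + 188.705 + 97.560485 + 50.438770745 + 26.076844475165 = ΔG·(1 − c^5)/(1 − c) = 365 × (1 − 0.036936242722357)/0.483 ≈ $727.8 billion.

$727.8 billion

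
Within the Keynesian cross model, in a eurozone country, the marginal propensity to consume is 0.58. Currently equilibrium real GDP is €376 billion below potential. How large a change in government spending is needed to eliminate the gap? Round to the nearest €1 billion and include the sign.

Spending multiplier = 1/(1 − MPC) = 1/(1 − 0.58) = 1/0.42 ≈ 2.381.
Need ΔY = +€376 billion, so ΔG = ΔY/k = (+€376 billion) × 0.42 ≈ +€158 billion.
The government should increase government spending by €158 billion.

+€158 billion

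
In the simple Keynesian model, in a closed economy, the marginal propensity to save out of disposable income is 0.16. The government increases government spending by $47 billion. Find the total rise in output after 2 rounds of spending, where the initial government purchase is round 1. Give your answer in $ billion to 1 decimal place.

$86.5 billion

MPC = 1 − MPS = 1 − 0.16 = 0.84.
Round 1 adds ΔG = $47 billion; each later round is MPC = 0.84 times the previous.
After 2 rounds: 47 + 39.48 = ΔG·(1 − c^2)/(1 − c) = 47 × (1 − 0.7056)/0.16 ≈ $86.5 billion.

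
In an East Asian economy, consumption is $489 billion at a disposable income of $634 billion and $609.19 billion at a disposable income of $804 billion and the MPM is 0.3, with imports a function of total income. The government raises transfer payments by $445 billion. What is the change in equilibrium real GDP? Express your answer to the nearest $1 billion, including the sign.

+$531 billion

MPC = ΔC/ΔYd = (609.19 − 489)/(804 − 634) = 120.19/170 = 0.707.
The transfer change shifts disposable income by +$445 billion, so first-round consumption changes by c·ΔTR = 0.707 × (+$445 billion) = +$314.615 billion.
Expenditure multiplier = 1/(1 − c + m) = 1/(1 − 0.707 + 0.3) = 1/0.593 ≈ 1.686.
The transfer multiplier is c × k ≈ 1.192, so ΔY = k × (c·ΔTR) = (+$314.615 billion) / 0.593 ≈ +$531 billion.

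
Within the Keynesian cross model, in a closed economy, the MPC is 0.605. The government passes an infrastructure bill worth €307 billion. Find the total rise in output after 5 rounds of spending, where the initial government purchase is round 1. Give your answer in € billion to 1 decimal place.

€714.2 billion

Round 1 adds ΔG = €307 billion; each later round is MPC = 0.605 times the previous.
After 5 rounds: 307 + 185.735 + 112.369675 + 67.983653375 + 41.130110291875 = ΔG·(1 − c^5)/(1 − c) = 307 × (1 − 0.081054451878125)/0.395 ≈ €714.2 billion.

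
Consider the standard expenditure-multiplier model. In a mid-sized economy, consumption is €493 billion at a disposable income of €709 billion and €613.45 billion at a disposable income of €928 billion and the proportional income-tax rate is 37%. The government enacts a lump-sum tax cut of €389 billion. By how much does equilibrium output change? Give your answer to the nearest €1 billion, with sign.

MPC = ΔC/ΔYd = (613.45 − 493)/(928 − 709) = 120.45/219 = 0.55.
A lump-sum tax change of −€389 billion shifts disposable income by +€389 billion; first-round consumption changes by −c × ΔT = −0.55 × (−€389 billion) = +€213.95 billion.
Expenditure multiplier = 1/(1 − c(1−t)) = 1/(1 − 0.55×0.63) = 1/0.6535 ≈ 1.53.
The tax multiplier is −c × k ≈ −0.842, so ΔY = k × (−c·ΔT) = (+€213.95 billion) / 0.6535 ≈ +€327 billion.

+€327 billion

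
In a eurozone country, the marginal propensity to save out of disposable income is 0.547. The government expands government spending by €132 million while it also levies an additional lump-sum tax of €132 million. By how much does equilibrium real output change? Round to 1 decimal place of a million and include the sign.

+€132.0 million

MPC = 1 − MPS = 1 − 0.547 = 0.453.
Expenditure multiplier = 1/(1 − MPC) = 1/(1 − 0.453) = 1/0.547 ≈ 1.828.
ΔG contributes k·ΔG = (+€132 million) / 0.547 ≈ +€241.3 million.
ΔT of +€132 million changes first-round spending by −c·ΔT = −€59.796 million, contributing k·(−c·ΔT) = (−€59.796 million) / 0.547 ≈ −€109.3 million.
With ΔG = ΔT and no other leakages, the balanced-budget multiplier is 1, so ΔY = ΔG = +€132 million.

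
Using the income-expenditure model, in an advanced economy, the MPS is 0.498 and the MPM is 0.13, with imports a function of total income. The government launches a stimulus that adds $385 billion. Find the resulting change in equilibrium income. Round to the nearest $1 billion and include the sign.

+$613 billion

MPC = 1 − MPS = 1 − 0.498 = 0.502.
Spending multiplier = 1/(1 − c + m) = 1/(1 − 0.502 + 0.13) = 1/0.628 ≈ 1.592.
ΔY = k × ΔG = (+$385 billion) / 0.628 ≈ +$613 billion.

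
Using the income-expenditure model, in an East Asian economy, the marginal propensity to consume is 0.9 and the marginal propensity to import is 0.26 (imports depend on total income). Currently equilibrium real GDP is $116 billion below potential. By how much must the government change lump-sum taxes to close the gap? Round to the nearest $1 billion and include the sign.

−$46 billion

Spending multiplier = 1/(1 − c + m) = 1/(1 − 0.9 + 0.26) = 1/0.36 ≈ 2.778.
Tax multiplier = −c·k = −0.9/0.36 = −2.5. Need ΔY = +$116 billion, so ΔT = ΔY/(−c·k) = −(+$116 billion) × 0.36 / 0.9 ≈ −$46 billion.
The government should cut lump-sum taxes by $46 billion.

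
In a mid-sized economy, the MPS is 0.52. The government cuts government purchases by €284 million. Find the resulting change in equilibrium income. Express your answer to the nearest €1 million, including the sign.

−€546 million

MPC = 1 − MPS = 1 − 0.52 = 0.48.
Government-spending multiplier = 1/(1 − MPC) = 1/(1 − 0.48) = 1/0.52 ≈ 1.923.
ΔY = k × ΔG = (−€284 million) / 0.52 ≈ −€546 million.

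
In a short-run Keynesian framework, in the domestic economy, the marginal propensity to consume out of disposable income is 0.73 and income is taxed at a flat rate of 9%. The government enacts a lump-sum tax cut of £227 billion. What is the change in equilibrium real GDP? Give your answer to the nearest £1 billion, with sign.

A lump-sum tax change of −£227 billion shifts disposable income by +£227 billion; first-round consumption changes by −c × ΔT = −0.73 × (−£227 billion) = +£165.71 billion.
Expenditure multiplier = 1/(1 − c(1−t)) = 1/(1 − 0.73×0.91) = 1/0.3357 ≈ 2.979.
The tax multiplier is −c × k ≈ −2.175, so ΔY = k × (−c·ΔT) = (+£165.71 billion) / 0.3357 ≈ +£494 billion.

+£494 billion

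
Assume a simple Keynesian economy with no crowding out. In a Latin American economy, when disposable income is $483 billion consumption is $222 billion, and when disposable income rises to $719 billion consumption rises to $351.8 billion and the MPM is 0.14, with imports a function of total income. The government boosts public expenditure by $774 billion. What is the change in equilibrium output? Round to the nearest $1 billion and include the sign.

MPC = ΔC/ΔYd = (351.8 − 222)/(719 − 483) = 129.8/236 = 0.55.
Government-spending multiplier = 1/(1 − c + m) = 1/(1 − 0.55 + 0.14) = 1/0.59 ≈ 1.695.
ΔY = k × ΔG = (+$774 billion) / 0.59 ≈ +$1,312 billion.

+$1,312 billion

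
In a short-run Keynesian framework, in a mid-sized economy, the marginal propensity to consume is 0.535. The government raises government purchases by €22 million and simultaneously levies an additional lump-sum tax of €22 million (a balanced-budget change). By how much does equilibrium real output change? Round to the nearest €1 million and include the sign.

Expenditure multiplier = 1/(1 − MPC) = 1/(1 − 0.535) = 1/0.465 ≈ 2.151.
ΔG contributes k·ΔG = (+€22 million) / 0.465 ≈ +€47.3 million.
ΔT of +€22 million changes first-round spending by −c·ΔT = −€11.77 million, contributing k·(−c·ΔT) = (−€11.77 million) / 0.465 ≈ −€25.3 million.
With ΔG = ΔT and no other leakages, the balanced-budget multiplier is 1, so ΔY = ΔG = +€22 million.

+€22 million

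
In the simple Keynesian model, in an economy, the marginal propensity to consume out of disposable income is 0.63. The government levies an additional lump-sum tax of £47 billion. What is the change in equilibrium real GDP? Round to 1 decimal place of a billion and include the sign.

−£80.0 billion

A lump-sum tax change of +£47 billion shifts disposable income by −£47 billion; first-round consumption changes by −c × ΔT = −0.63 × (+£47 billion) = −£29.61 billion.
Expenditure multiplier = 1/(1 − MPC) = 1/(1 − 0.63) = 1/0.37 ≈ 2.703.
The tax multiplier is −c × k ≈ −1.703, so ΔY = k × (−c·ΔT) = (−£29.61 billion) / 0.37 ≈ −£80 billion.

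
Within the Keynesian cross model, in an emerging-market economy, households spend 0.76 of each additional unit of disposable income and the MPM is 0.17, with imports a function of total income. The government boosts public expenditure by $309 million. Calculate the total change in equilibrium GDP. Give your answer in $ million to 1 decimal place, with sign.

+$753.7 million

Spending multiplier = 1/(1 − c + m) = 1/(1 − 0.76 + 0.17) = 1/0.41 ≈ 2.439.
ΔY = k × ΔG = (+$309 million) / 0.41 ≈ +$753.7 million.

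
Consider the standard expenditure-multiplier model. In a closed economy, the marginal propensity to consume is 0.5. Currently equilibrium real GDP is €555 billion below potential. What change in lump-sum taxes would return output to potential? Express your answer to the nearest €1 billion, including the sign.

−€555 billion

Spending multiplier = 1/(1 − MPC) = 1/(1 − 0.5) = 1/0.5 = 2.
Tax multiplier = −c·k = −0.5/0.5 = −1. Need ΔY = +€555 billion, so ΔT = ΔY/(−c·k) = −(+€555 billion) × 0.5 / 0.5 = −€555 billion.
The government should cut lump-sum taxes by €555 billion.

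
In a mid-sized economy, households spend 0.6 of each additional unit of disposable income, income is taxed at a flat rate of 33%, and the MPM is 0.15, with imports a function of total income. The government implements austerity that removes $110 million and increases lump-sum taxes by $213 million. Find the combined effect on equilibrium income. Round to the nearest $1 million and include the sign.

Expenditure multiplier = 1/(1 − c(1−t) + m) = 1/(1 − 0.6×0.67 + 0.15) = 1/0.748 ≈ 1.337.
ΔG contributes k·ΔG = (−$110 million) / 0.748 ≈ −$147.1 million.
ΔT of +$213 million changes first-round spending by −c·ΔT = −$127.8 million, contributing k·(−c·ΔT) = (−$127.8 million) / 0.748 ≈ −$170.9 million.
Net ΔY = k(ΔG − c·ΔT) = (−$237.8 million) / 0.748 ≈ −$318 million.

−$318 million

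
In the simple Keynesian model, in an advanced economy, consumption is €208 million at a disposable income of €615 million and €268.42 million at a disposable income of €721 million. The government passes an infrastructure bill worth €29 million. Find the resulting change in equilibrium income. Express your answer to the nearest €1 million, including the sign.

MPC = ΔC/ΔYd = (268.42 − 208)/(721 − 615) = 60.42/106 = 0.57.
Spending multiplier = 1/(1 − MPC) = 1/(1 − 0.57) = 1/0.43 ≈ 2.326.
ΔY = k × ΔG = (+€29 million) / 0.43 ≈ +€67 million.

+€67 million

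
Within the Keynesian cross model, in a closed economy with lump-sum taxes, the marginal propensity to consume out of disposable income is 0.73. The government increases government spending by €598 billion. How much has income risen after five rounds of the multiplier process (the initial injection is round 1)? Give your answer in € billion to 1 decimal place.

Round 1 adds ΔG = €598 billion; each later round is MPC = 0.73 times the previous.
After 5 rounds: 598 + 436.54 + 318.6742 + 232.632166 + 169.82148118 = ΔG·(1 − c^5)/(1 − c) = 598 × (1 − 0.2073071593)/0.27 ≈ €1,755.7 billion.

€1,755.7 billion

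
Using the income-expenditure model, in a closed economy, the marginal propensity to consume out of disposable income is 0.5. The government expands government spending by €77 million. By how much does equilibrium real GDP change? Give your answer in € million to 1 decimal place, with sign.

+€154.0 million

Government-spending multiplier = 1/(1 − MPC) = 1/(1 − 0.5) = 1/0.5 = 2.
ΔY = k × ΔG = (+€77 million) / 0.5 = +€154 million.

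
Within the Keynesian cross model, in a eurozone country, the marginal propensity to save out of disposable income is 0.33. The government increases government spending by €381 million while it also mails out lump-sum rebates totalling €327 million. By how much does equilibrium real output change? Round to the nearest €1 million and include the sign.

+€1,818 million

MPC = 1 − MPS = 1 − 0.33 = 0.67.
Expenditure multiplier = 1/(1 − MPC) = 1/(1 − 0.67) = 1/0.33 ≈ 3.03.
ΔG contributes k·ΔG = (+€381 million) / 0.33 ≈ +€1,154.5 million.
ΔT of −€327 million changes first-round spending by −c·ΔT = +€219.09 million, contributing k·(−c·ΔT) = (+€219.09 million) / 0.33 ≈ +€663.9 million.
Net ΔY = k(ΔG − c·ΔT) = (+€600.09 million) / 0.33 ≈ +€1,818 million.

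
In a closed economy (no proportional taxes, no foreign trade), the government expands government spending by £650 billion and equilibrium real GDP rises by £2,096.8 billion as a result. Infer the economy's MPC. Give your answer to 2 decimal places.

0.69

Implied spending multiplier k = ΔY/ΔG = 2,096.8/650 ≈ 3.2258.
Since k = 1/(1 − MPC), MPC = 1 − 1/k = 1 − ΔG/ΔY = 1 − 650/2,096.8 ≈ 0.69.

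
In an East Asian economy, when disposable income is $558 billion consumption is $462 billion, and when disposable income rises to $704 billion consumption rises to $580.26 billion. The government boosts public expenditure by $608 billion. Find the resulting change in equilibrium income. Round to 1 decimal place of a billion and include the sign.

MPC = ΔC/ΔYd = (580.26 − 462)/(704 − 558) = 118.26/146 = 0.81.
Spending multiplier = 1/(1 − MPC) = 1/(1 − 0.81) = 1/0.19 ≈ 5.263.
ΔY = k × ΔG = (+$608 billion) / 0.19 = +$3,200 billion.

+$3,200.0 billion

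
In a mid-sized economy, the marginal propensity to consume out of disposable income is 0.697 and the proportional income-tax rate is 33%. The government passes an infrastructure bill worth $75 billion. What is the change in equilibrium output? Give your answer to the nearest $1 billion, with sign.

Spending multiplier = 1/(1 − c(1−t)) = 1/(1 − 0.697×0.67) = 1/0.53301 ≈ 1.876.
ΔY = k × ΔG = (+$75 billion) / 0.53301 ≈ +$141 billion.

+$141 billion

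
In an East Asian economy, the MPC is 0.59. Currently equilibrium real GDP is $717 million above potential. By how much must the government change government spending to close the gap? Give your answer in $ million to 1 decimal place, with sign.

Spending multiplier = 1/(1 − MPC) = 1/(1 − 0.59) = 1/0.41 ≈ 2.439.
Need ΔY = −$717 million, so ΔG = ΔY/k = (−$717 million) × 0.41 ≈ −$294 million.
The government should cut government spending by $294 million.

−$294.0 million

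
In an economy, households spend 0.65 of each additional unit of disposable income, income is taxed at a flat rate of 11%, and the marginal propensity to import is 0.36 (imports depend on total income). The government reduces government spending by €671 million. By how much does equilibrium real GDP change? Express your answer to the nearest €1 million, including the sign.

Expenditure multiplier = 1/(1 − c(1−t) + m) = 1/(1 − 0.65×0.89 + 0.36) = 1/0.7815 ≈ 1.28.
ΔY = k × ΔG = (−€671 million) / 0.7815 ≈ −€859 million.

−€859 million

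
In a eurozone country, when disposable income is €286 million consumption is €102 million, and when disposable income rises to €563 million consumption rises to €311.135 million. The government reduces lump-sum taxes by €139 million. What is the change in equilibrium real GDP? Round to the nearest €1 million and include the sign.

MPC = ΔC/ΔYd = (311.135 − 102)/(563 − 286) = 209.135/277 = 0.755.
A lump-sum tax change of −€139 million shifts disposable income by +€139 million; first-round consumption changes by −c × ΔT = −0.755 × (−€139 million) = +€104.945 million.
Expenditure multiplier = 1/(1 − MPC) = 1/(1 − 0.755) = 1/0.245 ≈ 4.082.
The tax multiplier is −c × k ≈ −3.082, so ΔY = k × (−c·ΔT) = (+€104.945 million) / 0.245 ≈ +€428 million.

+€428 million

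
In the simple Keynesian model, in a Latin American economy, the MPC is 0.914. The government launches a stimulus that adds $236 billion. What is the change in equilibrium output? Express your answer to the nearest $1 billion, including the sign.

+$2,744 billion

Spending multiplier = 1/(1 − MPC) = 1/(1 − 0.914) = 1/0.086 ≈ 11.628.
ΔY = k × ΔG = (+$236 billion) / 0.086 ≈ +$2,744 billion.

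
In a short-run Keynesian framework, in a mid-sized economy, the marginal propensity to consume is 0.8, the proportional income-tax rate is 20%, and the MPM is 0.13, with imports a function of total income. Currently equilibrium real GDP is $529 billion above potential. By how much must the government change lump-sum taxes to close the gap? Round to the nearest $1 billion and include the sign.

Spending multiplier = 1/(1 − c(1−t) + m) = 1/(1 − 0.8×0.8 + 0.13) = 1/0.49 ≈ 2.041.
Tax multiplier = −c·k = −0.8/0.49 ≈ −1.633. Need ΔY = −$529 billion, so ΔT = ΔY/(−c·k) = −(−$529 billion) × 0.49 / 0.8 ≈ +$324 billion.
The government should raise lump-sum taxes by $324 billion.

+$324 billion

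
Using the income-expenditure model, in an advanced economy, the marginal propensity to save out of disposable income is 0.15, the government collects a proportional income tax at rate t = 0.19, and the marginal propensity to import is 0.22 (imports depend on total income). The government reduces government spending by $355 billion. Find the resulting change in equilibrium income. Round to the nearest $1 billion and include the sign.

MPC = 1 − MPS = 1 − 0.15 = 0.85.
Spending multiplier = 1/(1 − c(1−t) + m) = 1/(1 − 0.85×0.81 + 0.22) = 1/0.5315 ≈ 1.881.
ΔY = k × ΔG = (−$355 billion) / 0.5315 ≈ −$668 billion.

−$668 billion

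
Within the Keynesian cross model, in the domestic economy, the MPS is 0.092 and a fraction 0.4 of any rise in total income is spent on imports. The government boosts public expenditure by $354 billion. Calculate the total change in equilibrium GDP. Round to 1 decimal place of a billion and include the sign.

+$719.5 billion

MPC = 1 − MPS = 1 − 0.092 = 0.908.
Expenditure multiplier = 1/(1 − c + m) = 1/(1 − 0.908 + 0.4) = 1/0.492 ≈ 2.033.
ΔY = k × ΔG = (+$354 billion) / 0.492 ≈ +$719.5 billion.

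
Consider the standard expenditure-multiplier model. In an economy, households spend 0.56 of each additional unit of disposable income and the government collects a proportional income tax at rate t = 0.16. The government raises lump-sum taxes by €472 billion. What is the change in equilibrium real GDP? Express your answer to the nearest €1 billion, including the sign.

−€499 billion

A lump-sum tax change of +€472 billion shifts disposable income by −€472 billion; first-round consumption changes by −c × ΔT = −0.56 × (+€472 billion) = −€264.32 billion.
Expenditure multiplier = 1/(1 − c(1−t)) = 1/(1 − 0.56×0.84) = 1/0.5296 ≈ 1.888.
The tax multiplier is −c × k ≈ −1.057, so ΔY = k × (−c·ΔT) = (−€264.32 billion) / 0.5296 ≈ −€499 billion.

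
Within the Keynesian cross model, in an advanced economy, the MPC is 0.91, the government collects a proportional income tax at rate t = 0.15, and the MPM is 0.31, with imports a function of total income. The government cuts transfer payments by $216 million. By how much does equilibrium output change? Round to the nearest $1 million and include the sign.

The transfer change shifts disposable income by −$216 million, so first-round consumption changes by c·ΔTR = 0.91 × (−$216 million) = −$196.56 million.
Expenditure multiplier = 1/(1 − c(1−t) + m) = 1/(1 − 0.91×0.85 + 0.31) = 1/0.5365 ≈ 1.864.
The transfer multiplier is c × k ≈ 1.696, so ΔY = k × (c·ΔTR) = (−$196.56 million) / 0.5365 ≈ −$366 million.

−$366 million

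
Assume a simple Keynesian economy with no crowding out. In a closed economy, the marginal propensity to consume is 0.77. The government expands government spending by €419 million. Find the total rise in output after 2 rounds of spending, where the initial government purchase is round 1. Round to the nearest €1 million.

Round 1 adds ΔG = €419 million; each later round is MPC = 0.77 times the previous.
After 2 rounds: 419 + 322.63 = ΔG·(1 − c^2)/(1 − c) = 419 × (1 − 0.5929)/0.23 ≈ €742 million.

€742 million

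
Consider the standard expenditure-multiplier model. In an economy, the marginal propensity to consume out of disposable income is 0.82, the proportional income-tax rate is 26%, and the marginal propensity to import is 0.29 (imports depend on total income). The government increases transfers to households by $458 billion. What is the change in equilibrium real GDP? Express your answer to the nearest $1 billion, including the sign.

The transfer change shifts disposable income by +$458 billion, so first-round consumption changes by c·ΔTR = 0.82 × (+$458 billion) = +$375.56 billion.
Expenditure multiplier = 1/(1 − c(1−t) + m) = 1/(1 − 0.82×0.74 + 0.29) = 1/0.6832 ≈ 1.464.
The transfer multiplier is c × k ≈ 1.2, so ΔY = k × (c·ΔTR) = (+$375.56 billion) / 0.6832 ≈ +$550 billion.

+$550 billion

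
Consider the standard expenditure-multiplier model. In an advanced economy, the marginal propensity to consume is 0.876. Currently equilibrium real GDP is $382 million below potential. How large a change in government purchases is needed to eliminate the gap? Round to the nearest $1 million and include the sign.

+$47 million

Spending multiplier = 1/(1 − MPC) = 1/(1 − 0.876) = 1/0.124 ≈ 8.065.
Need ΔY = +$382 million, so ΔG = ΔY/k = (+$382 million) × 0.124 ≈ +$47 million.
The government should increase government purchases by $47 million.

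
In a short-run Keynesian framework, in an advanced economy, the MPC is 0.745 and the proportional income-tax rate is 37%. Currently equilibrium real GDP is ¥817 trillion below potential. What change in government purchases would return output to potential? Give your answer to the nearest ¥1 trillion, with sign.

+¥434 trillion

Spending multiplier = 1/(1 − c(1−t)) = 1/(1 − 0.745×0.63) = 1/0.53065 ≈ 1.884.
Need ΔY = +¥817 trillion, so ΔG = ΔY/k = (+¥817 trillion) × 0.53065 ≈ +¥434 trillion.
The government should increase government purchases by ¥434 trillion.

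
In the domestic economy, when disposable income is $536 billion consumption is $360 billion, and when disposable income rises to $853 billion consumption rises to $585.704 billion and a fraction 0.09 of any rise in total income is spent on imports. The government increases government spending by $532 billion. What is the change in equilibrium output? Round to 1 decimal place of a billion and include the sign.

MPC = ΔC/ΔYd = (585.704 − 360)/(853 − 536) = 225.704/317 = 0.712.
Government-spending multiplier = 1/(1 − c + m) = 1/(1 − 0.712 + 0.09) = 1/0.378 ≈ 2.646.
ΔY = k × ΔG = (+$532 billion) / 0.378 ≈ +$1,407.4 billion.

+$1,407.4 billion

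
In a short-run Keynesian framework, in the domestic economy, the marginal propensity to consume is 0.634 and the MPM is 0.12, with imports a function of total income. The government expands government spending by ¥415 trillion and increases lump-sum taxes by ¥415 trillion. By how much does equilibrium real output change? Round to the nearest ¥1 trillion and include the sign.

+¥313 trillion

Expenditure multiplier = 1/(1 − c + m) = 1/(1 − 0.634 + 0.12) = 1/0.486 ≈ 2.058.
ΔG contributes k·ΔG = (+¥415 trillion) / 0.486 ≈ +¥853.9 trillion.
ΔT of +¥415 trillion changes first-round spending by −c·ΔT = −¥263.11 trillion, contributing k·(−c·ΔT) = (−¥263.11 trillion) / 0.486 ≈ −¥541.4 trillion.
Net ΔY = k(ΔG − c·ΔT) = (+¥151.89 trillion) / 0.486 ≈ +¥313 trillion.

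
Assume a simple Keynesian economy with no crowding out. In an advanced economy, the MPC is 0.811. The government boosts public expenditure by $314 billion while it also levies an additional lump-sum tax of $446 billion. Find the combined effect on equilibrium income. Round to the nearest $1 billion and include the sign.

Expenditure multiplier = 1/(1 − MPC) = 1/(1 − 0.811) = 1/0.189 ≈ 5.291.
ΔG contributes k·ΔG = (+$314 billion) / 0.189 ≈ +$1,661.4 billion.
ΔT of +$446 billion changes first-round spending by −c·ΔT = −$361.706 billion, contributing k·(−c·ΔT) = (−$361.706 billion) / 0.189 ≈ −$1,913.8 billion.
Net ΔY = k(ΔG − c·ΔT) = (−$47.706 billion) / 0.189 ≈ −$252 billion.

−$252 billion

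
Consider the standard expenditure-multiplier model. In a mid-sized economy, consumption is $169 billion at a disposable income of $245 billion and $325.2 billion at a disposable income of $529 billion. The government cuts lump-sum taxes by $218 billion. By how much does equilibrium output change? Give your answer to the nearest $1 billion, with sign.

MPC = ΔC/ΔYd = (325.2 − 169)/(529 − 245) = 156.2/284 = 0.55.
A lump-sum tax change of −$218 billion shifts disposable income by +$218 billion; first-round consumption changes by −c × ΔT = −0.55 × (−$218 billion) = +$119.9 billion.
Expenditure multiplier = 1/(1 − MPC) = 1/(1 − 0.55) = 1/0.45 ≈ 2.222.
The tax multiplier is −c × k ≈ −1.222, so ΔY = k × (−c·ΔT) = (+$119.9 billion) / 0.45 ≈ +$266 billion.

+$266 billion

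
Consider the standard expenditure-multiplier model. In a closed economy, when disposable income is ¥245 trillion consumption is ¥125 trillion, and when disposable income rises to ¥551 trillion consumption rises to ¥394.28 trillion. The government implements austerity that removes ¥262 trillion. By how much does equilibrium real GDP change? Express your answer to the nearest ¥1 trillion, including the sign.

MPC = ΔC/ΔYd = (394.28 − 125)/(551 − 245) = 269.28/306 = 0.88.
Expenditure multiplier = 1/(1 − MPC) = 1/(1 − 0.88) = 1/0.12 ≈ 8.333.
ΔY = k × ΔG = (−¥262 trillion) / 0.12 ≈ −¥2,183 trillion.

−¥2,183 trillion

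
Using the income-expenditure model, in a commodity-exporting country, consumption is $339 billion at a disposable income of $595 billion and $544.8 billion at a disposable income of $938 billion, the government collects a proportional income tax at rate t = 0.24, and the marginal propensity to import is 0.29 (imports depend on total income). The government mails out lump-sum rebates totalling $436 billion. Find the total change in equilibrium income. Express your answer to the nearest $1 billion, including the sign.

MPC = ΔC/ΔYd = (544.8 − 339)/(938 − 595) = 205.8/343 = 0.6.
A lump-sum tax change of −$436 billion shifts disposable income by +$436 billion; first-round consumption changes by −c × ΔT = −0.6 × (−$436 billion) = +$261.6 billion.
Expenditure multiplier = 1/(1 − c(1−t) + m) = 1/(1 − 0.6×0.76 + 0.29) = 1/0.834 ≈ 1.199.
The tax multiplier is −c × k ≈ −0.719, so ΔY = k × (−c·ΔT) = (+$261.6 billion) / 0.834 ≈ +$314 billion.

+$314 billion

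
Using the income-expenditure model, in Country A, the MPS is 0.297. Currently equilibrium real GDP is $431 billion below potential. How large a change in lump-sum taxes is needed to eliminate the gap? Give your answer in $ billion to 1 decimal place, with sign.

MPC = 1 − MPS = 1 − 0.297 = 0.703.
Spending multiplier = 1/(1 − MPC) = 1/(1 − 0.703) = 1/0.297 ≈ 3.367.
Tax multiplier = −c·k = −0.703/0.297 ≈ −2.367. Need ΔY = +$431 billion, so ΔT = ΔY/(−c·k) = −(+$431 billion) × 0.297 / 0.703 ≈ −$182.1 billion.
The government should cut lump-sum taxes by $182.1 billion.

−$182.1 billion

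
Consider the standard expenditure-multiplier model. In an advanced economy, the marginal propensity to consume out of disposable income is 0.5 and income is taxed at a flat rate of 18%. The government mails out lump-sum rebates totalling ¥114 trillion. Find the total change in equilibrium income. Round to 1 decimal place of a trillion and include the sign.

A lump-sum tax change of −¥114 trillion shifts disposable income by +¥114 trillion; first-round consumption changes by −c × ΔT = −0.5 × (−¥114 trillion) = +¥57 trillion.
Expenditure multiplier = 1/(1 − c(1−t)) = 1/(1 − 0.5×0.82) = 1/0.59 ≈ 1.695.
The tax multiplier is −c × k ≈ −0.847, so ΔY = k × (−c·ΔT) = (+¥57 trillion) / 0.59 ≈ +¥96.6 trillion.

+¥96.6 trillion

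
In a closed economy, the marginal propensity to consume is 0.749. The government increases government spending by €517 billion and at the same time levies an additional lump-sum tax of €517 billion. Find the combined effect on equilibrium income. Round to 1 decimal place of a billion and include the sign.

+€517.0 billion

Expenditure multiplier = 1/(1 − MPC) = 1/(1 − 0.749) = 1/0.251 ≈ 3.984.
ΔG contributes k·ΔG = (+€517 billion) / 0.251 ≈ +€2,059.8 billion.
ΔT of +€517 billion changes first-round spending by −c·ΔT = −€387.233 billion, contributing k·(−c·ΔT) = (−€387.233 billion) / 0.251 ≈ −€1,542.8 billion.
With ΔG = ΔT and no other leakages, the balanced-budget multiplier is 1, so ΔY = ΔG = +€517 billion.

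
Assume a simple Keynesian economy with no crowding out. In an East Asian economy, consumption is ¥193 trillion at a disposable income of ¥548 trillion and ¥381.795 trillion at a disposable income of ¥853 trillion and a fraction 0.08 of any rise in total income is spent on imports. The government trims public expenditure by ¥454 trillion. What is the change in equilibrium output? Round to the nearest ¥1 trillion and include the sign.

−¥985 trillion

MPC = ΔC/ΔYd = (381.795 − 193)/(853 − 548) = 188.795/305 = 0.619.
Spending multiplier = 1/(1 − c + m) = 1/(1 − 0.619 + 0.08) = 1/0.461 ≈ 2.169.
ΔY = k × ΔG = (−¥454 trillion) / 0.461 ≈ −¥985 trillion.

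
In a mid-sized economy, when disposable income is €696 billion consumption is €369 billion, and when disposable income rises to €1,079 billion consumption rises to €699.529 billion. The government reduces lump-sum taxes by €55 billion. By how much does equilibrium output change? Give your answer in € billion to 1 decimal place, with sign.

MPC = ΔC/ΔYd = (699.529 − 369)/(1,079 − 696) = 330.529/383 = 0.863.
A lump-sum tax change of −€55 billion shifts disposable income by +€55 billion; first-round consumption changes by −c × ΔT = −0.863 × (−€55 billion) = +€47.465 billion.
Expenditure multiplier = 1/(1 − MPC) = 1/(1 − 0.863) = 1/0.137 ≈ 7.299.
The tax multiplier is −c × k ≈ −6.299, so ΔY = k × (−c·ΔT) = (+€47.465 billion) / 0.137 ≈ +€346.5 billion.

+€346.5 billion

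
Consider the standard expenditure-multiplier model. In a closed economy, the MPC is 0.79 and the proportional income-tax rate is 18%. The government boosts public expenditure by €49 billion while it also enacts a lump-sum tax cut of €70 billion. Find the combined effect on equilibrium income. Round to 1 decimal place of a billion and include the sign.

Expenditure multiplier = 1/(1 − c(1−t)) = 1/(1 − 0.79×0.82) = 1/0.3522 ≈ 2.839.
ΔG contributes k·ΔG = (+€49 billion) / 0.3522 ≈ +€139.1 billion.
ΔT of −€70 billion changes first-round spending by −c·ΔT = +€55.3 billion, contributing k·(−c·ΔT) = (+€55.3 billion) / 0.3522 ≈ +€157 billion.
Net ΔY = k(ΔG − c·ΔT) = (+€104.3 billion) / 0.3522 ≈ +€296.1 billion.

+€296.1 billion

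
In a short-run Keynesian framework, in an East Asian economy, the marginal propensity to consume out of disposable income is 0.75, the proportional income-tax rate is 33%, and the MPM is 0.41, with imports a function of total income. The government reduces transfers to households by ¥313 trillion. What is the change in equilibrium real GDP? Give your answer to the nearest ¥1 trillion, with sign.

−¥259 trillion

The transfer change shifts disposable income by −¥313 trillion, so first-round consumption changes by c·ΔTR = 0.75 × (−¥313 trillion) = −¥234.75 trillion.
Expenditure multiplier = 1/(1 − c(1−t) + m) = 1/(1 − 0.75×0.67 + 0.41) = 1/0.9075 ≈ 1.102.
The transfer multiplier is c × k ≈ 0.826, so ΔY = k × (c·ΔTR) = (−¥234.75 trillion) / 0.9075 ≈ −¥259 trillion.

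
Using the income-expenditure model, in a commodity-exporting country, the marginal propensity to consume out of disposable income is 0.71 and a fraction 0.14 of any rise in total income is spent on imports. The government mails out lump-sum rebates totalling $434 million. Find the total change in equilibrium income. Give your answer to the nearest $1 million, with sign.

A lump-sum tax change of −$434 million shifts disposable income by +$434 million; first-round consumption changes by −c × ΔT = −0.71 × (−$434 million) = +$308.14 million.
Expenditure multiplier = 1/(1 − c + m) = 1/(1 − 0.71 + 0.14) = 1/0.43 ≈ 2.326.
The tax multiplier is −c × k ≈ −1.651, so ΔY = k × (−c·ΔT) = (+$308.14 million) / 0.43 ≈ +$717 million.

+$717 million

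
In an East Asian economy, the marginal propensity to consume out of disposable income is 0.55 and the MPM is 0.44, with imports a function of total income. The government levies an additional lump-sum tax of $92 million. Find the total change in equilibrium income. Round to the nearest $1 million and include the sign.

−$57 million

A lump-sum tax change of +$92 million shifts disposable income by −$92 million; first-round consumption changes by −c × ΔT = −0.55 × (+$92 million) = −$50.6 million.
Expenditure multiplier = 1/(1 − c + m) = 1/(1 − 0.55 + 0.44) = 1/0.89 ≈ 1.124.
The tax multiplier is −c × k ≈ −0.618, so ΔY = k × (−c·ΔT) = (−$50.6 million) / 0.89 ≈ −$57 million.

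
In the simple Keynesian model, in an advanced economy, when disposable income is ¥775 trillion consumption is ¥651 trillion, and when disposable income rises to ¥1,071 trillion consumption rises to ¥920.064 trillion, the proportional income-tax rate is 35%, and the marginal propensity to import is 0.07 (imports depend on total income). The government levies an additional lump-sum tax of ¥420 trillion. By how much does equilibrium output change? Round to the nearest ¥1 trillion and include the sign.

−¥797 trillion

MPC = ΔC/ΔYd = (920.064 − 651)/(1,071 − 775) = 269.064/296 = 0.909.
A lump-sum tax change of +¥420 trillion shifts disposable income by −¥420 trillion; first-round consumption changes by −c × ΔT = −0.909 × (+¥420 trillion) = −¥381.78 trillion.
Expenditure multiplier = 1/(1 − c(1−t) + m) = 1/(1 − 0.909×0.65 + 0.07) = 1/0.47915 ≈ 2.087.
The tax multiplier is −c × k ≈ −1.897, so ΔY = k × (−c·ΔT) = (−¥381.78 trillion) / 0.47915 ≈ −¥797 trillion.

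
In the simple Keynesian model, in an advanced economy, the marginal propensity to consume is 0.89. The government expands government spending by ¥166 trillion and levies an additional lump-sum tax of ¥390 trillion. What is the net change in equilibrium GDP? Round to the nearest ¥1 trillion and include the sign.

−¥1,646 trillion

Expenditure multiplier = 1/(1 − MPC) = 1/(1 − 0.89) = 1/0.11 ≈ 9.091.
ΔG contributes k·ΔG = (+¥166 trillion) / 0.11 ≈ +¥1,509.1 trillion.
ΔT of +¥390 trillion changes first-round spending by −c·ΔT = −¥347.1 trillion, contributing k·(−c·ΔT) = (−¥347.1 trillion) / 0.11 ≈ −¥3,155.5 trillion.
Net ΔY = k(ΔG − c·ΔT) = (−¥181.1 trillion) / 0.11 ≈ −¥1,646 trillion.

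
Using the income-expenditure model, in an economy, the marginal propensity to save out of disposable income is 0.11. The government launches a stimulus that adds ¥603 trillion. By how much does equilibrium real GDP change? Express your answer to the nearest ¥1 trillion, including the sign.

MPC = 1 − MPS = 1 − 0.11 = 0.89.
Spending multiplier = 1/(1 − MPC) = 1/(1 − 0.89) = 1/0.11 ≈ 9.091.
ΔY = k × ΔG = (+¥603 trillion) / 0.11 ≈ +¥5,482 trillion.

+¥5,482 trillion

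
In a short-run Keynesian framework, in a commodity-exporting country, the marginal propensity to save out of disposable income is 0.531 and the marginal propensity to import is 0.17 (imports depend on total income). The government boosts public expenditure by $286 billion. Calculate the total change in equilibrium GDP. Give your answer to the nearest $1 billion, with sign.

MPC = 1 − MPS = 1 − 0.531 = 0.469.
Expenditure multiplier = 1/(1 − c + m) = 1/(1 − 0.469 + 0.17) = 1/0.701 ≈ 1.427.
ΔY = k × ΔG = (+$286 billion) / 0.701 ≈ +$408 billion.

+$408 billion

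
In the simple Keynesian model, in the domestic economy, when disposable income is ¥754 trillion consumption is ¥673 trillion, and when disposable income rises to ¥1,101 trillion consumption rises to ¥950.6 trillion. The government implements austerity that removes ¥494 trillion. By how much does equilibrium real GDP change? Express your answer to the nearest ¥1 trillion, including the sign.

MPC = ΔC/ΔYd = (950.6 − 673)/(1,101 − 754) = 277.6/347 = 0.8.
Government-spending multiplier = 1/(1 − MPC) = 1/(1 − 0.8) = 1/0.2 = 5.
ΔY = k × ΔG = (−¥494 trillion) / 0.2 = −¥2,470 trillion.

−¥2,470 trillion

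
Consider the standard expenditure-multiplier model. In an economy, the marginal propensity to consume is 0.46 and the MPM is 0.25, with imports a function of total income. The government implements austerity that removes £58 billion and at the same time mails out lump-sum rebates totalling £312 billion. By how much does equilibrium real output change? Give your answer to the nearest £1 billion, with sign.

+£108 billion

Expenditure multiplier = 1/(1 − c + m) = 1/(1 − 0.46 + 0.25) = 1/0.79 ≈ 1.266.
ΔG contributes k·ΔG = (−£58 billion) / 0.79 ≈ −£73.4 billion.
ΔT of −£312 billion changes first-round spending by −c·ΔT = +£143.52 billion, contributing k·(−c·ΔT) = (+£143.52 billion) / 0.79 ≈ +£181.7 billion.
Net ΔY = k(ΔG − c·ΔT) = (+£85.52 billion) / 0.79 ≈ +£108 billion.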